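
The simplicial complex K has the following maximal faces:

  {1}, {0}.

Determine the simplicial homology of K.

Order the vertices as 0 < 1. Listing each simplex with vertices in this order, K has dimension 0 with simplices:

  0-simplices (2): [0], [1]

giving chain groups C_0 ≅ Z^2.

Now H_k = ker ∂_k / im ∂_{k+1}, so:

  H_0: rank C_0 − rank ∂_1 = 2 − 0 = 2, and there is no ∂_1, so H_0 = Z^2.

H_0 ≅ Z^2.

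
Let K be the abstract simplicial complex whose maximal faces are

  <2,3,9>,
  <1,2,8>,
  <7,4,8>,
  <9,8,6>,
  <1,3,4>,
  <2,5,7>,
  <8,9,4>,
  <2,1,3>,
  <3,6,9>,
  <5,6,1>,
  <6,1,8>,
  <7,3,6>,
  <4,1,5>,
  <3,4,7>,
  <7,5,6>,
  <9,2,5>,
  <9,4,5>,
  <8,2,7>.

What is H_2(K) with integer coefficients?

Order the vertices as 1 < 2 < 3 < 4 < 5 < 6 < 7 < 8 < 9. Listing each simplex with vertices in this order, K has dimension 2 with simplices:

  0-simplices (9): [1], [2], [3], [4], [5], [6], [7], [8], [9]
  1-simplices (27): (27 of them)
  2-simplices (18): [1,2,3], [1,2,8], [1,3,4], [1,4,5], [1,5,6], [1,6,8], [2,3,9], [2,5,7], [2,5,9], [2,7,8], [3,4,7], [3,6,7], [3,6,9], [4,5,9], [4,7,8], [4,8,9], [5,6,7], [6,8,9]

so the chain groups are C_0 ≅ Z^9, C_1 ≅ Z^27, C_2 ≅ Z^18.

The boundary map ∂_1: C_1 → C_0 is given by ∂[p,q] = [q] − [p]. For instance
  ∂[1,5] = [5] − [1].
This gives a 9×27 integer matrix of rank 8; reducing to Smith normal form yields diagonal entries (1,1,1,1,1,1,1,1).

Boundary ∂_2: C_2 → C_1 acts by ∂[p,q,r] = [q,r] − [p,r] + [p,q]. For instance
  ∂[1,5,6] = [5,6] − [1,6] + [1,5],
  ∂[5,6,7] = [6,7] − [5,7] + [5,6].
The resulting 27×18 matrix has rank 17, and its Smith normal form has invariant factors (1,1,1,1,1,1,1,1,1,1,1,1,1,1,1,1,1).

Reading off H_k = ker ∂_k / im ∂_{k+1}:

  H_2: rank ker ∂_2 − rank ∂_3 = (18 − 17) − 0 = 1, and there is no ∂_3, so H_2 = Z.

H_2 = Z.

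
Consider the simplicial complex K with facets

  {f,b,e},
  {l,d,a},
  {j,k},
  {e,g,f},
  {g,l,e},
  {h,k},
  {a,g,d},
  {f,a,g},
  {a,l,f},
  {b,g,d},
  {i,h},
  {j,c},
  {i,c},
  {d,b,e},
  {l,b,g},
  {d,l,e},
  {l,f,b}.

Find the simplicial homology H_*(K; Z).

We work with the vertex ordering a < b < c < d < e < f < g < h < i < j < k < l. The simplices of K, each written with vertices in increasing order, are:

  0-simplices (12): a, b, c, d, e, f, g, h, i, j, k, l
  1-simplices (23): ad, af, ag, al, bd, be, bf, bg, bl, ci, cj, de, dg, dl, ef, eg, el, fg, fl, gl, hi, hk, jk
  2-simplices (12): adg, adl, afg, afl, bde, bdg, bef, bfl, bgl, del, efg, egl

giving chain groups C_0 ≅ Z^12, C_1 ≅ Z^23, C_2 ≅ Z^12.

The boundary map ∂_1: C_1 → C_0 maps an edge to its endpoints' difference, ∂[p,q] = q − p.
This gives a 12×23 integer matrix of rank 10; reducing to Smith normal form yields diagonal entries (1,1,1,1,1,1,1,1,1,1).

Boundary ∂_2: C_2 → C_1 acts by ∂[p,q,r] = [q,r] − [p,r] + [p,q]. For instance
  ∂bef = ef − bf + be,
  ∂bgl = gl − bl + bg.
This gives a 23×12 integer matrix of rank 12; reducing to Smith normal form yields diagonal entries (1,1,1,1,1,1,1,1,1,1,1,2).

Computing H_k = (kernel of ∂_k) / (image of ∂_{k+1}):

  H_0: rank C_0 − rank ∂_1 = 12 − 10 = 2, and the invariant factors of ∂_1 are all 1, so H_0 ≅ Z^2.
  H_1: rank ker ∂_1 − rank ∂_2 = (23 − 10) − 12 = 1, and ∂_2 has invariant factor 2 > 1, so H_1 ≅ Z ⊕ Z/2.
  H_2: rank ker ∂_2 − rank ∂_3 = (12 − 12) − 0 = 0, and there is no ∂_3, so H_2 ≅ 0.

As a check, the Euler characteristic is 12 − 23 + 12 = 1, which agrees with 2 − 1 + 0 = 1.
(K is a triangulation of the disjoint union of the real projective plane RP^2 and the circle S^1.)

H_0 ≅ Z^2,  H_1 ≅ Z ⊕ Z/2,  H_2 = 0.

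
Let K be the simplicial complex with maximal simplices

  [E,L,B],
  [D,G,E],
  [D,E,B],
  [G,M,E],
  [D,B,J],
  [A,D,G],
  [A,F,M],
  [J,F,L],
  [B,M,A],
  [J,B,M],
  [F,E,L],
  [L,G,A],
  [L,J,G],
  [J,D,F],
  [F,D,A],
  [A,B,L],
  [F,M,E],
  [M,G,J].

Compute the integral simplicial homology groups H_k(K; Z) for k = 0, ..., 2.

Take the total order A < B < D < E < F < G < J < L < M on the vertex set. Then K (dimension 2) consists of the simplices:

  0-simplices (9): A, B, D, E, F, G, J, L, M
  1-simplices (27): AB, AD, AF, AG, AL, AM, BD, BE, BJ, BL, BM, DE, DF, DG, DJ, EF, EG, EL, EM, FJ, FL, FM, GJ, GL, GM, JL, JM
  2-simplices (18): ABL, ABM, ADF, ADG, AFM, AGL, BDE, BDJ, BEL, BJM, DEG, DFJ, EFL, EFM, EGM, FJL, GJL, GJM

Hence C_0 ≅ Z^9, C_1 ≅ Z^27, C_2 ≅ Z^18.

The boundary map ∂_1: C_1 → C_0 maps an edge to its endpoints' difference, ∂[p,q] = q − p.
As a 9×27 matrix over Z this has rank 8, with invariant factors (1,1,1,1,1,1,1,1).

Boundary ∂_2: C_2 → C_1 sends each 2-simplex [p,q,r] to [q,r] − [p,r] + [p,q]. For instance
  ∂GJL = JL − GL + GJ,
  ∂BEL = EL − BL + BE.
This gives a 27×18 integer matrix of rank 17; reducing to Smith normal form yields diagonal entries (1,1,1,1,1,1,1,1,1,1,1,1,1,1,1,1,1).

From H_k ≅ ker(∂_k) / im(∂_{k+1}) we obtain:

  H_0: rank C_0 − rank ∂_1 = 9 − 8 = 1, and the invariant factors of ∂_1 are all 1, so H_0 ≅ Z.
  H_1: rank ker ∂_1 − rank ∂_2 = (27 − 8) − 17 = 2, and the invariant factors of ∂_2 are all 1, so H_1 ≅ Z^2.
  H_2: rank ker ∂_2 − rank ∂_3 = (18 − 17) − 0 = 1, and there is no ∂_3, so H_2 ≅ Z.

H_0 ≅ Z,  H_1 ≅ Z^2,  H_2 ≅ Z.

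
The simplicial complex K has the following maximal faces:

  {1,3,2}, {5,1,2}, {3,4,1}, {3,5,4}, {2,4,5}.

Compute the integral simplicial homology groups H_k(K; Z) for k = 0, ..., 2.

We work with the vertex ordering 1 < 2 < 3 < 4 < 5. The simplices of K, each written with vertices in increasing order, are:

  0-simplices (5): [1], [2], [3], [4], [5]
  1-simplices (10): [1,2], [1,3], [1,4], [1,5], [2,3], [2,4], [2,5], [3,4], [3,5], [4,5]
  2-simplices (5): [1,2,3], [1,2,5], [1,3,4], [2,4,5], [3,4,5]

Hence C_0 ≅ Z^5, C_1 ≅ Z^10, C_2 ≅ Z^5.

The boundary map ∂_1: C_1 → C_0 is given by ∂[p,q] = [q] − [p]. For instance
  ∂[2,4] = [4] − [2].
As a 5×10 matrix over Z this has rank 4, with invariant factors (1,1,1,1).

The boundary map ∂_2: C_2 → C_1 maps a triangle to the signed sum of its edges. For instance
  ∂[1,3,4] = [3,4] − [1,4] + [1,3],
  ∂[1,2,3] = [2,3] − [1,3] + [1,2].
As a 10×5 matrix over Z this has rank 5, with invariant factors (1,1,1,1,1).

Now H_k = ker ∂_k / im ∂_{k+1}, so:

  H_0: rank C_0 − rank ∂_1 = 5 − 4 = 1, and the invariant factors of ∂_1 are all 1, so H_0 = Z.
  H_1: rank ker ∂_1 − rank ∂_2 = (10 − 4) − 5 = 1, and the invariant factors of ∂_2 are all 1, so H_1 = Z.
  H_2: rank ker ∂_2 − rank ∂_3 = (5 − 5) − 0 = 0, and there is no ∂_3, so H_2 = 0.

(K is a triangulation of the Möbius band.)

H_0 ≅ Z,  H_1 ≅ Z,  H_2 = 0.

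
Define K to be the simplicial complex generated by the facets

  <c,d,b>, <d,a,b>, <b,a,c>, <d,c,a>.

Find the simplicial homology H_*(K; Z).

Take the total order a < b < c < d on the vertex set. Then K (dimension 2) consists of the simplices:

  0-simplices (4): a, b, c, d
  1-simplices (6): ab, ac, ad, bc, bd, cd
  2-simplices (4): abc, abd, acd, bcd

Hence C_0 ≅ Z^4, C_1 ≅ Z^6, C_2 ≅ Z^4.

Boundary ∂_1: C_1 → C_0 sends each edge [p,q] (with p < q) to q − p.
The 4×6 boundary matrix has rank 3 and Smith normal form diag(1,1,1).

Boundary ∂_2: C_2 → C_1 maps a triangle to the signed sum of its edges. For instance
  ∂bcd = cd − bd + bc,
  ∂abc = bc − ac + ab.
The 6×4 boundary matrix has rank 3 and Smith normal form diag(1,1,1).

Now H_k = ker ∂_k / im ∂_{k+1}, so:

  H_0: rank C_0 − rank ∂_1 = 4 − 3 = 1, and the invariant factors of ∂_1 are all 1, so H_0 = Z.
  H_1: rank ker ∂_1 − rank ∂_2 = (6 − 3) − 3 = 0, and the invariant factors of ∂_2 are all 1, so H_1 = 0.
  H_2: rank ker ∂_2 − rank ∂_3 = (4 − 3) − 0 = 1, and there is no ∂_3, so H_2 = Z.

As a check, the Euler characteristic is 4 − 6 + 4 = 2, which agrees with 1 − 0 + 1 = 2.
(K is a triangulation of the 2-sphere S^2.)

H_0 = Z,  H_1 = 0,  H_2 = Z.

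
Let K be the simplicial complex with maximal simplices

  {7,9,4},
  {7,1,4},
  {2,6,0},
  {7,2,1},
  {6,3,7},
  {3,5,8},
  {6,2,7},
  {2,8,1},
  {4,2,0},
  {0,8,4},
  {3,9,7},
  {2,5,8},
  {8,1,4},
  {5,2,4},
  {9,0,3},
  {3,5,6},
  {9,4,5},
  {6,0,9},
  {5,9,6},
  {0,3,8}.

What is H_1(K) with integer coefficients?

Order the vertices as 0 < 1 < 2 < 3 < 4 < 5 < 6 < 7 < 8 < 9. Listing each simplex with vertices in this order, K has dimension 2 with simplices:

  0-simplices (10): [0], [1], [2], [3], [4], [5], [6], [7], [8], [9]
  1-simplices (30): (30 of them)
  2-simplices (20): (20 of them)

giving chain groups C_0 ≅ Z^10, C_1 ≅ Z^30, C_2 ≅ Z^20.

The boundary map ∂_1: C_1 → C_0 maps an edge to its endpoints' difference, ∂[p,q] = q − p.
As a 10×30 matrix over Z this has rank 9, with invariant factors (1,1,1,1,1,1,1,1,1).

Boundary ∂_2: C_2 → C_1 sends each 2-simplex [p,q,r] to [q,r] − [p,r] + [p,q]. For instance
  ∂[1,4,8] = [4,8] − [1,8] + [1,4],
  ∂[3,5,6] = [5,6] − [3,6] + [3,5].
The resulting 30×20 matrix has rank 20, and its Smith normal form has invariant factors (1,1,1,1,1,1,1,1,1,1,1,1,1,1,1,1,1,1,1,2).

Now H_k = ker ∂_k / im ∂_{k+1}, so:

  H_1: rank ker ∂_1 − rank ∂_2 = (30 − 9) − 20 = 1, and ∂_2 has invariant factor 2 > 1, so H_1 = Z ⊕ Z/2Z.

H_1 ≅ Z ⊕ Z/2Z.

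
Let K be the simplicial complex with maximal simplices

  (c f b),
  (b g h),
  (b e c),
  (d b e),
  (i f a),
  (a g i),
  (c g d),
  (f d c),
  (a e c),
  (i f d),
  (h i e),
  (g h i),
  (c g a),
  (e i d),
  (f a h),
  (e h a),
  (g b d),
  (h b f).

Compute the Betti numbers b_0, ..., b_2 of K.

K has 9 vertices, 27 edges, 18 triangles.
rank ∂_0 = 0, rank ∂_1 = 8 ⇒ b_0 = 9 − 0 − 8 = 1; all invariant factors of ∂_1 are 1 so no torsion. So H_0 = Z.
rank ∂_1 = 8, rank ∂_2 = 18 ⇒ b_1 = 27 − 8 − 18 = 1; ∂_2 has invariant factor(s) [2] giving torsion. So H_1 = Z ⊕ Z/2Z.
rank ∂_2 = 18, rank ∂_3 = 0 ⇒ b_2 = 18 − 18 − 0 = 0. So H_2 = 0.

b_0 = 1, b_1 = 1, b_2 = 0.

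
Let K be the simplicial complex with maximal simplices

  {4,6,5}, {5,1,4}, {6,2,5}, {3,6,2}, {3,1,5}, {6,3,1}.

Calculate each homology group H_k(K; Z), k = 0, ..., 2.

Fix the vertex order 1 < 2 < 3 < 4 < 5 < 6 and write every simplex with vertices in increasing order. Then dim K = 2 and the simplices of K are:

  0-simplices (6): [1], [2], [3], [4], [5], [6]
  1-simplices (12): [1,3], [1,4], [1,5], [1,6], [2,3], [2,5], [2,6], [3,5], [3,6], [4,5], [4,6], [5,6]
  2-simplices (6): [1,3,5], [1,3,6], [1,4,5], [2,3,6], [2,5,6], [4,5,6]

so the chain groups are C_0 ≅ Z^6, C_1 ≅ Z^12, C_2 ≅ Z^6.

∂_1: C_1 → C_0 is given by ∂[p,q] = [q] − [p]. For instance
  ∂[1,5] = [5] − [1].
The 6×12 boundary matrix has rank 5 and Smith normal form diag(1,1,1,1,1).

∂_2: C_2 → C_1 sends each 2-simplex [p,q,r] to [q,r] − [p,r] + [p,q]. For instance
  ∂[1,4,5] = [4,5] − [1,5] + [1,4],
  ∂[2,5,6] = [5,6] − [2,6] + [2,5].
The resulting 12×6 matrix has rank 6, and its Smith normal form has invariant factors (1,1,1,1,1,1).

From H_k ≅ ker(∂_k) / im(∂_{k+1}) we obtain:

  H_0: rank C_0 − rank ∂_1 = 6 − 5 = 1, and the invariant factors of ∂_1 are all 1, so H_0 ≅ Z.
  H_1: rank ker ∂_1 − rank ∂_2 = (12 − 5) − 6 = 1, and the invariant factors of ∂_2 are all 1, so H_1 ≅ Z.
  H_2: rank ker ∂_2 − rank ∂_3 = (6 − 6) − 0 = 0, and there is no ∂_3, so H_2 ≅ 0.

H_0 ≅ Z,  H_1 ≅ Z,  H_2 = 0.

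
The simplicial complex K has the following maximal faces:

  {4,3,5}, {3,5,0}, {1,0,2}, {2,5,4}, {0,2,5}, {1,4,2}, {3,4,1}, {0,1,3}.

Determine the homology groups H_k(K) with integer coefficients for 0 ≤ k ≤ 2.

H_0 = Z,  H_1 = 0,  H_2 = Z.

K has 6 vertices, 12 edges, 8 triangles.
rank ∂_0 = 0, rank ∂_1 = 5 ⇒ b_0 = 6 − 0 − 5 = 1; all invariant factors of ∂_1 are 1 so no torsion. So H_0 ≅ Z.
rank ∂_1 = 5, rank ∂_2 = 7 ⇒ b_1 = 12 − 5 − 7 = 0; all invariant factors of ∂_2 are 1 so no torsion. So H_1 ≅ 0.
rank ∂_2 = 7, rank ∂_3 = 0 ⇒ b_2 = 8 − 7 − 0 = 1. So H_2 ≅ Z.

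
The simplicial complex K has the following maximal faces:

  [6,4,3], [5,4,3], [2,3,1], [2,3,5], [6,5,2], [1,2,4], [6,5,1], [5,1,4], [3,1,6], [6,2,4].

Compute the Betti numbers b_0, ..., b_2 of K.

Fix the vertex order 1 < 2 < 3 < 4 < 5 < 6 and write every simplex with vertices in increasing order. Then dim K = 2 and the simplices of K are:

  0-simplices (6): [1], [2], [3], [4], [5], [6]
  1-simplices (15): [1,2], [1,3], [1,4], [1,5], [1,6], [2,3], [2,4], [2,5], [2,6], [3,4], [3,5], [3,6], [4,5], [4,6], [5,6]
  2-simplices (10): [1,2,3], [1,2,4], [1,3,6], [1,4,5], [1,5,6], [2,3,5], [2,4,6], [2,5,6], [3,4,5], [3,4,6]

Hence C_0 ≅ Z^6, C_1 ≅ Z^15, C_2 ≅ Z^10.

∂_1: C_1 → C_0 maps an edge to its endpoints' difference, ∂[p,q] = q − p. For instance
  ∂[3,6] = [6] − [3].
The 6×15 boundary matrix has rank 5 and Smith normal form diag(1,1,1,1,1).

∂_2: C_2 → C_1 acts by ∂[p,q,r] = [q,r] − [p,r] + [p,q]. For instance
  ∂[2,3,5] = [3,5] − [2,5] + [2,3],
  ∂[2,5,6] = [5,6] − [2,6] + [2,5].
The 15×10 boundary matrix has rank 10 and Smith normal form diag(1,1,1,1,1,1,1,1,1,2).

From H_k ≅ ker(∂_k) / im(∂_{k+1}) we obtain:

  H_0: rank C_0 − rank ∂_1 = 6 − 5 = 1, and the invariant factors of ∂_1 are all 1, so H_0 ≅ Z.
  H_1: rank ker ∂_1 − rank ∂_2 = (15 − 5) − 10 = 0, and ∂_2 has invariant factor 2 > 1, so H_1 ≅ Z_2.
  H_2: rank ker ∂_2 − rank ∂_3 = (10 − 10) − 0 = 0, and there is no ∂_3, so H_2 ≅ 0.

(K is a triangulation of the real projective plane RP^2.)

Hence the Betti numbers are b_0 = 1, b_1 = 0, b_2 = 0.

b_0 = 1, b_1 = 0, b_2 = 0.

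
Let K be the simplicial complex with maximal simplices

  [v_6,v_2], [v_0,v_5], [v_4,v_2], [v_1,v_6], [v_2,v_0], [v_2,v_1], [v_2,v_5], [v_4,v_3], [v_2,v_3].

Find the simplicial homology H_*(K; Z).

H_0 = Z,  H_1 = Z^3.

Take the total order v_0 < v_1 < v_2 < v_3 < v_4 < v_5 < v_6 on the vertex set. Then K (dimension 1) consists of the simplices:

  0-simplices (7): [v_0], [v_1], [v_2], [v_3], [v_4], [v_5], [v_6]
  1-simplices (9): [v_0,v_2], [v_0,v_5], [v_1,v_2], [v_1,v_6], [v_2,v_3], [v_2,v_4], [v_2,v_5], [v_2,v_6], [v_3,v_4]

so the chain groups are C_0 ≅ Z^7, C_1 ≅ Z^9.

∂_1: C_1 → C_0 is given by ∂[p,q] = [q] − [p]. For instance
  ∂[v_1,v_6] = [v_6] − [v_1].
As a 7×9 matrix over Z this has rank 6, with invariant factors (1,1,1,1,1,1).

Computing H_k = (kernel of ∂_k) / (image of ∂_{k+1}):

  H_0: rank C_0 − rank ∂_1 = 7 − 6 = 1, and the invariant factors of ∂_1 are all 1, so H_0 ≅ Z.
  H_1: rank ker ∂_1 − rank ∂_2 = (9 − 6) − 0 = 3, and there is no ∂_2, so H_1 ≅ Z^3.

As a check, the Euler characteristic is 7 − 9 = -2, which agrees with 1 − 3 = -2.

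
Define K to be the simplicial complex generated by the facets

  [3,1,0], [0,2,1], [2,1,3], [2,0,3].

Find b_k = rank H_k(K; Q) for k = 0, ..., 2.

b_0 = 1, b_1 = 0, b_2 = 1.

We work with the vertex ordering 0 < 1 < 2 < 3. The simplices of K, each written with vertices in increasing order, are:

  0-simplices (4): [0], [1], [2], [3]
  1-simplices (6): [0,1], [0,2], [0,3], [1,2], [1,3], [2,3]
  2-simplices (4): [0,1,2], [0,1,3], [0,2,3], [1,2,3]

Hence C_0 ≅ Z^4, C_1 ≅ Z^6, C_2 ≅ Z^4.

Boundary ∂_1: C_1 → C_0 maps an edge to its endpoints' difference, ∂[p,q] = q − p.
As a 4×6 matrix over Z this has rank 3, with invariant factors (1,1,1).

The boundary map ∂_2: C_2 → C_1 maps a triangle to the signed sum of its edges. For instance
  ∂[0,1,2] = [1,2] − [0,2] + [0,1],
  ∂[1,2,3] = [2,3] − [1,3] + [1,2].
The 6×4 boundary matrix has rank 3 and Smith normal form diag(1,1,1).

Computing H_k = (kernel of ∂_k) / (image of ∂_{k+1}):

  H_0: rank C_0 − rank ∂_1 = 4 − 3 = 1, and the invariant factors of ∂_1 are all 1, so H_0 ≅ Z.
  H_1: rank ker ∂_1 − rank ∂_2 = (6 − 3) − 3 = 0, and the invariant factors of ∂_2 are all 1, so H_1 ≅ 0.
  H_2: rank ker ∂_2 − rank ∂_3 = (4 − 3) − 0 = 1, and there is no ∂_3, so H_2 ≅ Z.

As a check, the Euler characteristic is 4 − 6 + 4 = 2, which agrees with 1 − 0 + 1 = 2.
(K is a triangulation of the 2-sphere S^2.)

Hence the Betti numbers are b_0 = 1, b_1 = 0, b_2 = 1.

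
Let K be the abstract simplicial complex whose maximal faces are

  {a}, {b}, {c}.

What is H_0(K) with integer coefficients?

H_0 = Z^3.

Fix the vertex order a < b < c and write every simplex with vertices in increasing order. Then dim K = 0 and the simplices of K are:

  0-simplices (3): a, b, c

giving chain groups C_0 ≅ Z^3.

Computing H_k = (kernel of ∂_k) / (image of ∂_{k+1}):

  H_0: rank C_0 − rank ∂_1 = 3 − 0 = 3, and there is no ∂_1, so H_0 ≅ Z^3.

(K is a triangulation of a set of 3 points.)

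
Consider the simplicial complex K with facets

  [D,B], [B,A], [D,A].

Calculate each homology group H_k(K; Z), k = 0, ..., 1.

K has 3 vertices, 3 edges.
rank ∂_0 = 0, rank ∂_1 = 2 ⇒ b_0 = 3 − 0 − 2 = 1; all invariant factors of ∂_1 are 1 so no torsion. So H_0 = Z.
rank ∂_1 = 2, rank ∂_2 = 0 ⇒ b_1 = 3 − 2 − 0 = 1. So H_1 = Z.

H_0 ≅ Z,  H_1 ≅ Z.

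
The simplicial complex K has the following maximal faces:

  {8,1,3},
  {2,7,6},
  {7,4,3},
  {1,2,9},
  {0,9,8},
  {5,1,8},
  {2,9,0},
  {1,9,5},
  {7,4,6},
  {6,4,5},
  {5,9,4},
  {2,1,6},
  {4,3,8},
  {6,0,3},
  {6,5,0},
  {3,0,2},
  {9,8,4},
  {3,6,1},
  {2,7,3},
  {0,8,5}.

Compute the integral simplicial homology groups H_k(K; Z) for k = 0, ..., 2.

Fix the vertex order 0 < 1 < 2 < 3 < 4 < 5 < 6 < 7 < 8 < 9 and write every simplex with vertices in increasing order. Then dim K = 2 and the simplices of K are:

  0-simplices (10): [0], [1], [2], [3], [4], [5], [6], [7], [8], [9]
  1-simplices (30): (30 of them)
  2-simplices (20): (20 of them)

so the chain groups are C_0 ≅ Z^10, C_1 ≅ Z^30, C_2 ≅ Z^20.

Boundary ∂_1: C_1 → C_0 is given by ∂[p,q] = [q] − [p]. For instance
  ∂[5,9] = [9] − [5].
The resulting 10×30 matrix has rank 9, and its Smith normal form has invariant factors (1,1,1,1,1,1,1,1,1).

∂_2: C_2 → C_1 maps a triangle to the signed sum of its edges. For instance
  ∂[0,3,6] = [3,6] − [0,6] + [0,3],
  ∂[0,8,9] = [8,9] − [0,9] + [0,8].
The resulting 30×20 matrix has rank 20, and its Smith normal form has invariant factors (1,1,1,1,1,1,1,1,1,1,1,1,1,1,1,1,1,1,1,2).

From H_k ≅ ker(∂_k) / im(∂_{k+1}) we obtain:

  H_0: rank C_0 − rank ∂_1 = 10 − 9 = 1, and the invariant factors of ∂_1 are all 1, so H_0 ≅ Z.
  H_1: rank ker ∂_1 − rank ∂_2 = (30 − 9) − 20 = 1, and ∂_2 has invariant factor 2 > 1, so H_1 ≅ Z ⊕ Z/2Z.
  H_2: rank ker ∂_2 − rank ∂_3 = (20 − 20) − 0 = 0, and there is no ∂_3, so H_2 ≅ 0.

H_0 = Z,  H_1 = Z ⊕ Z/2Z,  H_2 = 0.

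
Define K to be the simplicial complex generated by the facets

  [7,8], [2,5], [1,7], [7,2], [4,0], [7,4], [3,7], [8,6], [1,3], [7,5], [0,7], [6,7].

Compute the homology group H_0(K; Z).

H_0 ≅ Z.

Take the total order 0 < 1 < 2 < 3 < 4 < 5 < 6 < 7 < 8 on the vertex set. Then K (dimension 1) consists of the simplices:

  0-simplices (9): [0], [1], [2], [3], [4], [5], [6], [7], [8]
  1-simplices (12): [0,4], [0,7], [1,3], [1,7], [2,5], [2,7], [3,7], [4,7], [5,7], [6,7], [6,8], [7,8]

so the chain groups are C_0 ≅ Z^9, C_1 ≅ Z^12.

The boundary map ∂_1: C_1 → C_0 is given by ∂[p,q] = [q] − [p]. For instance
  ∂[4,7] = [7] − [4].
As a 9×12 matrix over Z this has rank 8, with invariant factors (1,1,1,1,1,1,1,1).

Computing H_k = (kernel of ∂_k) / (image of ∂_{k+1}):

  H_0: rank C_0 − rank ∂_1 = 9 − 8 = 1, and the invariant factors of ∂_1 are all 1, so H_0 ≅ Z.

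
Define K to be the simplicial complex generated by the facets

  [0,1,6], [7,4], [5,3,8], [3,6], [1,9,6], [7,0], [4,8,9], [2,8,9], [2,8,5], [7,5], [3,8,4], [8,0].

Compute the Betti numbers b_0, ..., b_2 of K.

b_0 = 1, b_1 = 4, b_2 = 0.

Order the vertices as 0 < 1 < 2 < 3 < 4 < 5 < 6 < 7 < 8 < 9. Listing each simplex with vertices in this order, K has dimension 2 with simplices:

  0-simplices (10): [0], [1], [2], [3], [4], [5], [6], [7], [8], [9]
  1-simplices (20): [0,1], [0,6], [0,7], [0,8], [1,6], [1,9], [2,5], [2,8], [2,9], [3,4], [3,5], [3,6], [3,8], [4,7], [4,8], [4,9], [5,7], [5,8], [6,9], [8,9]
  2-simplices (7): [0,1,6], [1,6,9], [2,5,8], [2,8,9], [3,4,8], [3,5,8], [4,8,9]

Hence C_0 ≅ Z^10, C_1 ≅ Z^20, C_2 ≅ Z^7.

Boundary ∂_1: C_1 → C_0 sends each edge [p,q] (with p < q) to q − p. For instance
  ∂[6,9] = [9] − [6].
The resulting 10×20 matrix has rank 9, and its Smith normal form has invariant factors (1,1,1,1,1,1,1,1,1).

Boundary ∂_2: C_2 → C_1 acts by ∂[p,q,r] = [q,r] − [p,r] + [p,q]. For instance
  ∂[3,5,8] = [5,8] − [3,8] + [3,5],
  ∂[0,1,6] = [1,6] − [0,6] + [0,1].
The 20×7 boundary matrix has rank 7 and Smith normal form diag(1,1,1,1,1,1,1).

From H_k ≅ ker(∂_k) / im(∂_{k+1}) we obtain:

  H_0: rank C_0 − rank ∂_1 = 10 − 9 = 1, and the invariant factors of ∂_1 are all 1, so H_0 = Z.
  H_1: rank ker ∂_1 − rank ∂_2 = (20 − 9) − 7 = 4, and the invariant factors of ∂_2 are all 1, so H_1 = Z^4.
  H_2: rank ker ∂_2 − rank ∂_3 = (7 − 7) − 0 = 0, and there is no ∂_3, so H_2 = 0.

As a check, the Euler characteristic is 10 − 20 + 7 = -3, which agrees with 1 − 4 + 0 = -3.

Hence the Betti numbers are b_0 = 1, b_1 = 4, b_2 = 0.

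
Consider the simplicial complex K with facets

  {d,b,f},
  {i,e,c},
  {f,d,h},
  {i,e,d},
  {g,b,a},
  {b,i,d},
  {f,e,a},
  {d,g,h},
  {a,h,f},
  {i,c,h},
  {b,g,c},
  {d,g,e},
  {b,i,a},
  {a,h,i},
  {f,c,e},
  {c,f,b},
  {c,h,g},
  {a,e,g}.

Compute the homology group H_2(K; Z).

K has 9 vertices, 27 edges, 18 triangles.
rank ∂_2 = 17, rank ∂_3 = 0 ⇒ b_2 = 18 − 17 − 0 = 1. So H_2 = Z.

H_2 = Z.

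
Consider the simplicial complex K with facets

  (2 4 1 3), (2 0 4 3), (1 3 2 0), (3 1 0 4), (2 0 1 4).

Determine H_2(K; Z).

Take the total order 0 < 1 < 2 < 3 < 4 on the vertex set. Then K (dimension 3) consists of the simplices:

  0-simplices (5): [0], [1], [2], [3], [4]
  1-simplices (10): [0,1], [0,2], [0,3], [0,4], [1,2], [1,3], [1,4], [2,3], [2,4], [3,4]
  2-simplices (10): [0,1,2], [0,1,3], [0,1,4], [0,2,3], [0,2,4], [0,3,4], [1,2,3], [1,2,4], [1,3,4], [2,3,4]
  3-simplices (5): [0,1,2,3], [0,1,2,4], [0,1,3,4], [0,2,3,4], [1,2,3,4]

so the chain groups are C_0 ≅ Z^5, C_1 ≅ Z^10, C_2 ≅ Z^10, C_3 ≅ Z^5.

Boundary ∂_1: C_1 → C_0 maps an edge to its endpoints' difference, ∂[p,q] = q − p. For instance
  ∂[0,4] = [4] − [0].
The resulting 5×10 matrix has rank 4, and its Smith normal form has invariant factors (1,1,1,1).

∂_2: C_2 → C_1 sends each 2-simplex [p,q,r] to [q,r] − [p,r] + [p,q]. For instance
  ∂[0,2,3] = [2,3] − [0,3] + [0,2],
  ∂[1,2,3] = [2,3] − [1,3] + [1,2].
The 10×10 boundary matrix has rank 6 and Smith normal form diag(1,1,1,1,1,1).

∂_3: C_3 → C_2 sends each 3-simplex σ to the alternating sum Σ_i (−1)^i (σ with its i-th vertex removed). For instance
  ∂[0,1,3,4] = [1,3,4] − [0,3,4] + [0,1,4] − [0,1,3],
  ∂[0,1,2,3] = [1,2,3] − [0,2,3] + [0,1,3] − [0,1,2].
The 10×5 boundary matrix has rank 4 and Smith normal form diag(1,1,1,1).

Computing H_k = (kernel of ∂_k) / (image of ∂_{k+1}):

  H_2: rank ker ∂_2 − rank ∂_3 = (10 − 6) − 4 = 0, and the invariant factors of ∂_3 are all 1, so H_2 = 0.

H_2 ≅ 0.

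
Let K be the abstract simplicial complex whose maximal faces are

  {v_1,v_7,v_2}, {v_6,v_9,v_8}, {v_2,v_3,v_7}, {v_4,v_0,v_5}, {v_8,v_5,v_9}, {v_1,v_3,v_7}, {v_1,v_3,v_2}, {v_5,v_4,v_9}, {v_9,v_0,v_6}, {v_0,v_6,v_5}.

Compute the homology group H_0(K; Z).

H_0 ≅ Z^2.

We work with the vertex ordering v_0 < v_1 < v_2 < v_3 < v_4 < v_5 < v_6 < v_7 < v_8 < v_9. The simplices of K, each written with vertices in increasing order, are:

  0-simplices (10): [v_0], [v_1], [v_2], [v_3], [v_4], [v_5], [v_6], [v_7], [v_8], [v_9]
  1-simplices (18): (18 of them)
  2-simplices (10): [v_0,v_4,v_5], [v_0,v_5,v_6], [v_0,v_6,v_9], [v_1,v_2,v_3], [v_1,v_2,v_7], [v_1,v_3,v_7], [v_2,v_3,v_7], [v_4,v_5,v_9], [v_5,v_8,v_9], [v_6,v_8,v_9]

Hence C_0 ≅ Z^10, C_1 ≅ Z^18, C_2 ≅ Z^10.

∂_1: C_1 → C_0 maps an edge to its endpoints' difference, ∂[p,q] = q − p.
The 10×18 boundary matrix has rank 8 and Smith normal form diag(1,1,1,1,1,1,1,1).

The boundary map ∂_2: C_2 → C_1 sends each 2-simplex [p,q,r] to [q,r] − [p,r] + [p,q]. For instance
  ∂[v_0,v_6,v_9] = [v_6,v_9] − [v_0,v_9] + [v_0,v_6],
  ∂[v_2,v_3,v_7] = [v_3,v_7] − [v_2,v_7] + [v_2,v_3].
The 18×10 boundary matrix has rank 9 and Smith normal form diag(1,1,1,1,1,1,1,1,1).

From H_k ≅ ker(∂_k) / im(∂_{k+1}) we obtain:

  H_0: rank C_0 − rank ∂_1 = 10 − 8 = 2, and the invariant factors of ∂_1 are all 1, so H_0 ≅ Z^2.

(K is a triangulation of the disjoint union of the cylinder S^1 x I and the 2-sphere S^2.)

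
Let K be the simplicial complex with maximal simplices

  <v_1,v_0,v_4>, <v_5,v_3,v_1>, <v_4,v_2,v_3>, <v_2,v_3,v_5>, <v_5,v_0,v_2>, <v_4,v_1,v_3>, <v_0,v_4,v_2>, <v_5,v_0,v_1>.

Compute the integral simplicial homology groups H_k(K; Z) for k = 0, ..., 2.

Take the total order v_0 < v_1 < v_2 < v_3 < v_4 < v_5 on the vertex set. Then K (dimension 2) consists of the simplices:

  0-simplices (6): [v_0], [v_1], [v_2], [v_3], [v_4], [v_5]
  1-simplices (12): [v_0,v_1], [v_0,v_2], [v_0,v_4], [v_0,v_5], [v_1,v_3], [v_1,v_4], [v_1,v_5], [v_2,v_3], [v_2,v_4], [v_2,v_5], [v_3,v_4], [v_3,v_5]
  2-simplices (8): [v_0,v_1,v_4], [v_0,v_1,v_5], [v_0,v_2,v_4], [v_0,v_2,v_5], [v_1,v_3,v_4], [v_1,v_3,v_5], [v_2,v_3,v_4], [v_2,v_3,v_5]

Hence C_0 ≅ Z^6, C_1 ≅ Z^12, C_2 ≅ Z^8.

The boundary map ∂_1: C_1 → C_0 sends each edge [p,q] (with p < q) to q − p.
As a 6×12 matrix over Z this has rank 5, with invariant factors (1,1,1,1,1).

Boundary ∂_2: C_2 → C_1 sends each 2-simplex [p,q,r] to [q,r] − [p,r] + [p,q]. For instance
  ∂[v_2,v_3,v_4] = [v_3,v_4] − [v_2,v_4] + [v_2,v_3],
  ∂[v_0,v_2,v_4] = [v_2,v_4] − [v_0,v_4] + [v_0,v_2].
As a 12×8 matrix over Z this has rank 7, with invariant factors (1,1,1,1,1,1,1).

From H_k ≅ ker(∂_k) / im(∂_{k+1}) we obtain:

  H_0: rank C_0 − rank ∂_1 = 6 − 5 = 1, and the invariant factors of ∂_1 are all 1, so H_0 ≅ Z.
  H_1: rank ker ∂_1 − rank ∂_2 = (12 − 5) − 7 = 0, and the invariant factors of ∂_2 are all 1, so H_1 ≅ 0.
  H_2: rank ker ∂_2 − rank ∂_3 = (8 − 7) − 0 = 1, and there is no ∂_3, so H_2 ≅ Z.

H_0 = Z,  H_1 = 0,  H_2 = Z.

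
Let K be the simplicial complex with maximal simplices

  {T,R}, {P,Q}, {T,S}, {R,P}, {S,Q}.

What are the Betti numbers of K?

Order the vertices as P < Q < R < S < T. Listing each simplex with vertices in this order, K has dimension 1 with simplices:

  0-simplices (5): P, Q, R, S, T
  1-simplices (5): PQ, PR, QS, RT, ST

giving chain groups C_0 ≅ Z^5, C_1 ≅ Z^5.

∂_1: C_1 → C_0 maps an edge to its endpoints' difference, ∂[p,q] = q − p.
This gives a 5×5 integer matrix of rank 4; reducing to Smith normal form yields diagonal entries (1,1,1,1).

Now H_k = ker ∂_k / im ∂_{k+1}, so:

  H_0: rank C_0 − rank ∂_1 = 5 − 4 = 1, and the invariant factors of ∂_1 are all 1, so H_0 = Z.
  H_1: rank ker ∂_1 − rank ∂_2 = (5 − 4) − 0 = 1, and there is no ∂_2, so H_1 = Z.

Hence the Betti numbers are b_0 = 1, b_1 = 1.

b_0 = 1, b_1 = 1.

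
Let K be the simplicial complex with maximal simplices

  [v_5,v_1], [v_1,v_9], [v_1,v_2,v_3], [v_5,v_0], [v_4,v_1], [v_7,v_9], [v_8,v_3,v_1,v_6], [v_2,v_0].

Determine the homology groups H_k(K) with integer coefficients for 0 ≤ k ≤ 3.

Order the vertices as v_0 < v_1 < v_2 < v_3 < v_4 < v_5 < v_6 < v_7 < v_8 < v_9. Listing each simplex with vertices in this order, K has dimension 3 with simplices:

  0-simplices (10): [v_0], [v_1], [v_2], [v_3], [v_4], [v_5], [v_6], [v_7], [v_8], [v_9]
  1-simplices (14): [v_0,v_2], [v_0,v_5], [v_1,v_2], [v_1,v_3], [v_1,v_4], [v_1,v_5], [v_1,v_6], [v_1,v_8], [v_1,v_9], [v_2,v_3], [v_3,v_6], [v_3,v_8], [v_6,v_8], [v_7,v_9]
  2-simplices (5): [v_1,v_2,v_3], [v_1,v_3,v_6], [v_1,v_3,v_8], [v_1,v_6,v_8], [v_3,v_6,v_8]
  3-simplices (1): [v_1,v_3,v_6,v_8]

Hence C_0 ≅ Z^10, C_1 ≅ Z^14, C_2 ≅ Z^5, C_3 ≅ Z^1.

Boundary ∂_1: C_1 → C_0 maps an edge to its endpoints' difference, ∂[p,q] = q − p. For instance
  ∂[v_0,v_2] = [v_2] − [v_0].
As a 10×14 matrix over Z this has rank 9, with invariant factors (1,1,1,1,1,1,1,1,1).

Boundary ∂_2: C_2 → C_1 maps a triangle to the signed sum of its edges. For instance
  ∂[v_1,v_3,v_6] = [v_3,v_6] − [v_1,v_6] + [v_1,v_3],
  ∂[v_1,v_3,v_8] = [v_3,v_8] − [v_1,v_8] + [v_1,v_3].
The resulting 14×5 matrix has rank 4, and its Smith normal form has invariant factors (1,1,1,1).

The boundary map ∂_3: C_3 → C_2 sends each 3-simplex σ to the alternating sum Σ_i (−1)^i (σ with its i-th vertex removed). For instance
  ∂[v_1,v_3,v_6,v_8] = [v_3,v_6,v_8] − [v_1,v_6,v_8] + [v_1,v_3,v_8] − [v_1,v_3,v_6].
The 5×1 boundary matrix has rank 1 and Smith normal form diag(1).

Computing H_k = (kernel of ∂_k) / (image of ∂_{k+1}):

  H_0: rank C_0 − rank ∂_1 = 10 − 9 = 1, and the invariant factors of ∂_1 are all 1, so H_0 = Z.
  H_1: rank ker ∂_1 − rank ∂_2 = (14 − 9) − 4 = 1, and the invariant factors of ∂_2 are all 1, so H_1 = Z.
  H_2: rank ker ∂_2 − rank ∂_3 = (5 − 4) − 1 = 0, and the invariant factors of ∂_3 are all 1, so H_2 = 0.
  H_3: rank ker ∂_3 − rank ∂_4 = (1 − 1) − 0 = 0, and there is no ∂_4, so H_3 = 0.

As a check, the Euler characteristic is 10 − 14 + 5 − 1 = 0, which agrees with 1 − 1 + 0 − 0 = 0.

H_0 ≅ Z,  H_1 ≅ Z,  H_2 = 0,  H_3 = 0.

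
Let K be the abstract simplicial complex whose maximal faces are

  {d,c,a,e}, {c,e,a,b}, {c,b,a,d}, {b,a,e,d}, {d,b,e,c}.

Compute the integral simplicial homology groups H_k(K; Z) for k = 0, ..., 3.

Fix the vertex order a < b < c < d < e and write every simplex with vertices in increasing order. Then dim K = 3 and the simplices of K are:

  0-simplices (5): a, b, c, d, e
  1-simplices (10): ab, ac, ad, ae, bc, bd, be, cd, ce, de
  2-simplices (10): abc, abd, abe, acd, ace, ade, bcd, bce, bde, cde
  3-simplices (5): abcd, abce, abde, acde, bcde

Hence C_0 ≅ Z^5, C_1 ≅ Z^10, C_2 ≅ Z^10, C_3 ≅ Z^5.

∂_1: C_1 → C_0 maps an edge to its endpoints' difference, ∂[p,q] = q − p.
As a 5×10 matrix over Z this has rank 4, with invariant factors (1,1,1,1).

∂_2: C_2 → C_1 sends each 2-simplex [p,q,r] to [q,r] − [p,r] + [p,q]. For instance
  ∂ace = ce − ae + ac,
  ∂abc = bc − ac + ab.
As a 10×10 matrix over Z this has rank 6, with invariant factors (1,1,1,1,1,1).

The boundary map ∂_3: C_3 → C_2 sends each 3-simplex σ to the alternating sum Σ_i (−1)^i (σ with its i-th vertex removed). For instance
  ∂acde = cde − ade + ace − acd,
  ∂abcd = bcd − acd + abd − abc.
The resulting 10×5 matrix has rank 4, and its Smith normal form has invariant factors (1,1,1,1).

From H_k ≅ ker(∂_k) / im(∂_{k+1}) we obtain:

  H_0: rank C_0 − rank ∂_1 = 5 − 4 = 1, and the invariant factors of ∂_1 are all 1, so H_0 ≅ Z.
  H_1: rank ker ∂_1 − rank ∂_2 = (10 − 4) − 6 = 0, and the invariant factors of ∂_2 are all 1, so H_1 ≅ 0.
  H_2: rank ker ∂_2 − rank ∂_3 = (10 − 6) − 4 = 0, and the invariant factors of ∂_3 are all 1, so H_2 ≅ 0.
  H_3: rank ker ∂_3 − rank ∂_4 = (5 − 4) − 0 = 1, and there is no ∂_4, so H_3 ≅ Z.

(K is a triangulation of the 3-sphere S^3.)

H_0 ≅ Z,  H_1 = 0,  H_2 = 0,  H_3 ≅ Z.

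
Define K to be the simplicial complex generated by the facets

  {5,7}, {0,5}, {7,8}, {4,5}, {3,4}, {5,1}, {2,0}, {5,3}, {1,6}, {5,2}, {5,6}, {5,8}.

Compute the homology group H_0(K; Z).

H_0 ≅ Z.

K has 9 vertices, 12 edges.
rank ∂_0 = 0, rank ∂_1 = 8 ⇒ b_0 = 9 − 0 − 8 = 1; all invariant factors of ∂_1 are 1 so no torsion. So H_0 = Z.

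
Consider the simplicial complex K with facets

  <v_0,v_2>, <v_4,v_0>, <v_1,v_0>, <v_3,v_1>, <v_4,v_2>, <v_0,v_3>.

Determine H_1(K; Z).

K has 5 vertices, 6 edges.
rank ∂_1 = 4, rank ∂_2 = 0 ⇒ b_1 = 6 − 4 − 0 = 2. So H_1 = Z^2.

H_1 ≅ Z^2.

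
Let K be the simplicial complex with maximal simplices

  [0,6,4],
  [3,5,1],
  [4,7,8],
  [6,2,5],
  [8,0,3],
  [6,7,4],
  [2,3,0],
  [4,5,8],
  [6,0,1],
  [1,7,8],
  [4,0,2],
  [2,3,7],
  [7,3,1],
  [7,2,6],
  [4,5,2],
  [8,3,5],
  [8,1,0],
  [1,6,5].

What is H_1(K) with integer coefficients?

H_1 = Z × Z/2.

Fix the vertex order 0 < 1 < 2 < 3 < 4 < 5 < 6 < 7 < 8 and write every simplex with vertices in increasing order. Then dim K = 2 and the simplices of K are:

  0-simplices (9): [0], [1], [2], [3], [4], [5], [6], [7], [8]
  1-simplices (27): (27 of them)
  2-simplices (18): [0,1,6], [0,1,8], [0,2,3], [0,2,4], [0,3,8], [0,4,6], [1,3,5], [1,3,7], [1,5,6], [1,7,8], [2,3,7], [2,4,5], [2,5,6], [2,6,7], [3,5,8], [4,5,8], [4,6,7], [4,7,8]

giving chain groups C_0 ≅ Z^9, C_1 ≅ Z^27, C_2 ≅ Z^18.

Boundary ∂_1: C_1 → C_0 maps an edge to its endpoints' difference, ∂[p,q] = q − p.
This gives a 9×27 integer matrix of rank 8; reducing to Smith normal form yields diagonal entries (1,1,1,1,1,1,1,1).

∂_2: C_2 → C_1 acts by ∂[p,q,r] = [q,r] − [p,r] + [p,q]. For instance
  ∂[0,1,6] = [1,6] − [0,6] + [0,1],
  ∂[1,7,8] = [7,8] − [1,8] + [1,7].
The resulting 27×18 matrix has rank 18, and its Smith normal form has invariant factors (1,1,1,1,1,1,1,1,1,1,1,1,1,1,1,1,1,2).

Computing H_k = (kernel of ∂_k) / (image of ∂_{k+1}):

  H_1: rank ker ∂_1 − rank ∂_2 = (27 − 8) − 18 = 1, and ∂_2 has invariant factor 2 > 1, so H_1 ≅ Z × Z/2.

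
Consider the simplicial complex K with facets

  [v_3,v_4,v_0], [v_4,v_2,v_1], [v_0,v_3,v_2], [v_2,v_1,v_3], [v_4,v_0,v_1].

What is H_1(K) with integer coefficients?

Take the total order v_0 < v_1 < v_2 < v_3 < v_4 on the vertex set. Then K (dimension 2) consists of the simplices:

  0-simplices (5): [v_0], [v_1], [v_2], [v_3], [v_4]
  1-simplices (10): [v_0,v_1], [v_0,v_2], [v_0,v_3], [v_0,v_4], [v_1,v_2], [v_1,v_3], [v_1,v_4], [v_2,v_3], [v_2,v_4], [v_3,v_4]
  2-simplices (5): [v_0,v_1,v_4], [v_0,v_2,v_3], [v_0,v_3,v_4], [v_1,v_2,v_3], [v_1,v_2,v_4]

Hence C_0 ≅ Z^5, C_1 ≅ Z^10, C_2 ≅ Z^5.

Boundary ∂_1: C_1 → C_0 sends each edge [p,q] (with p < q) to q − p.
This gives a 5×10 integer matrix of rank 4; reducing to Smith normal form yields diagonal entries (1,1,1,1).

∂_2: C_2 → C_1 acts by ∂[p,q,r] = [q,r] − [p,r] + [p,q]. For instance
  ∂[v_0,v_2,v_3] = [v_2,v_3] − [v_0,v_3] + [v_0,v_2],
  ∂[v_1,v_2,v_4] = [v_2,v_4] − [v_1,v_4] + [v_1,v_2].
The 10×5 boundary matrix has rank 5 and Smith normal form diag(1,1,1,1,1).

Computing H_k = (kernel of ∂_k) / (image of ∂_{k+1}):

  H_1: rank ker ∂_1 − rank ∂_2 = (10 − 4) − 5 = 1, and the invariant factors of ∂_2 are all 1, so H_1 = Z.

H_1 ≅ Z.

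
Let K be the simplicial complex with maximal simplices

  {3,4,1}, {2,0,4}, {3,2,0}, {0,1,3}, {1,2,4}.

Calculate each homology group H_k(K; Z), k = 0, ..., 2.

K has 5 vertices, 10 edges, 5 triangles.
rank ∂_0 = 0, rank ∂_1 = 4 ⇒ b_0 = 5 − 0 − 4 = 1; all invariant factors of ∂_1 are 1 so no torsion. So H_0 = Z.
rank ∂_1 = 4, rank ∂_2 = 5 ⇒ b_1 = 10 − 4 − 5 = 1; all invariant factors of ∂_2 are 1 so no torsion. So H_1 = Z.
rank ∂_2 = 5, rank ∂_3 = 0 ⇒ b_2 = 5 − 5 − 0 = 0. So H_2 = 0.

H_0 ≅ Z,  H_1 ≅ Z,  H_2 = 0.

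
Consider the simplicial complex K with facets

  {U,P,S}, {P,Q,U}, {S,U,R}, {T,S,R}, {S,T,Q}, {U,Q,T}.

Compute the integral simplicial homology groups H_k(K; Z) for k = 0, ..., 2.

Fix the vertex order P < Q < R < S < T < U and write every simplex with vertices in increasing order. Then dim K = 2 and the simplices of K are:

  0-simplices (6): P, Q, R, S, T, U
  1-simplices (12): PQ, PS, PU, QS, QT, QU, RS, RT, RU, ST, SU, TU
  2-simplices (6): PQU, PSU, QST, QTU, RST, RSU

so the chain groups are C_0 ≅ Z^6, C_1 ≅ Z^12, C_2 ≅ Z^6.

∂_1: C_1 → C_0 sends each edge [p,q] (with p < q) to q − p.
This gives a 6×12 integer matrix of rank 5; reducing to Smith normal form yields diagonal entries (1,1,1,1,1).

∂_2: C_2 → C_1 sends each 2-simplex [p,q,r] to [q,r] − [p,r] + [p,q]. For instance
  ∂RST = ST − RT + RS,
  ∂RSU = SU − RU + RS.
The resulting 12×6 matrix has rank 6, and its Smith normal form has invariant factors (1,1,1,1,1,1).

From H_k ≅ ker(∂_k) / im(∂_{k+1}) we obtain:

  H_0: rank C_0 − rank ∂_1 = 6 − 5 = 1, and the invariant factors of ∂_1 are all 1, so H_0 = Z.
  H_1: rank ker ∂_1 − rank ∂_2 = (12 − 5) − 6 = 1, and the invariant factors of ∂_2 are all 1, so H_1 = Z.
  H_2: rank ker ∂_2 − rank ∂_3 = (6 − 6) − 0 = 0, and there is no ∂_3, so H_2 = 0.

(K is a triangulation of the cylinder S^1 x I.)

H_0 ≅ Z,  H_1 ≅ Z,  H_2 = 0.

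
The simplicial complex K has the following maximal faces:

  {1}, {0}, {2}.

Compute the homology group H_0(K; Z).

Take the total order 0 < 1 < 2 on the vertex set. Then K (dimension 0) consists of the simplices:

  0-simplices (3): [0], [1], [2]

Hence C_0 ≅ Z^3.

From H_k ≅ ker(∂_k) / im(∂_{k+1}) we obtain:

  H_0: rank C_0 − rank ∂_1 = 3 − 0 = 3, and there is no ∂_1, so H_0 = Z^3.

(K is a triangulation of a set of 3 points.)

H_0 ≅ Z^3.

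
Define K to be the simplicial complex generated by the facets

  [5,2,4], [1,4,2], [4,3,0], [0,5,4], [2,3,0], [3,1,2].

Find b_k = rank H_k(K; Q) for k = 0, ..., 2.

b_0 = 1, b_1 = 1, b_2 = 0.

Fix the vertex order 0 < 1 < 2 < 3 < 4 < 5 and write every simplex with vertices in increasing order. Then dim K = 2 and the simplices of K are:

  0-simplices (6): [0], [1], [2], [3], [4], [5]
  1-simplices (12): [0,2], [0,3], [0,4], [0,5], [1,2], [1,3], [1,4], [2,3], [2,4], [2,5], [3,4], [4,5]
  2-simplices (6): [0,2,3], [0,3,4], [0,4,5], [1,2,3], [1,2,4], [2,4,5]

giving chain groups C_0 ≅ Z^6, C_1 ≅ Z^12, C_2 ≅ Z^6.

Boundary ∂_1: C_1 → C_0 is given by ∂[p,q] = [q] − [p]. For instance
  ∂[2,4] = [4] − [2].
The 6×12 boundary matrix has rank 5 and Smith normal form diag(1,1,1,1,1).

Boundary ∂_2: C_2 → C_1 sends each 2-simplex [p,q,r] to [q,r] − [p,r] + [p,q]. For instance
  ∂[0,4,5] = [4,5] − [0,5] + [0,4],
  ∂[0,2,3] = [2,3] − [0,3] + [0,2].
The 12×6 boundary matrix has rank 6 and Smith normal form diag(1,1,1,1,1,1).

Reading off H_k = ker ∂_k / im ∂_{k+1}:

  H_0: rank C_0 − rank ∂_1 = 6 − 5 = 1, and the invariant factors of ∂_1 are all 1, so H_0 = Z.
  H_1: rank ker ∂_1 − rank ∂_2 = (12 − 5) − 6 = 1, and the invariant factors of ∂_2 are all 1, so H_1 = Z.
  H_2: rank ker ∂_2 − rank ∂_3 = (6 − 6) − 0 = 0, and there is no ∂_3, so H_2 = 0.

Hence the Betti numbers are b_0 = 1, b_1 = 1, b_2 = 0.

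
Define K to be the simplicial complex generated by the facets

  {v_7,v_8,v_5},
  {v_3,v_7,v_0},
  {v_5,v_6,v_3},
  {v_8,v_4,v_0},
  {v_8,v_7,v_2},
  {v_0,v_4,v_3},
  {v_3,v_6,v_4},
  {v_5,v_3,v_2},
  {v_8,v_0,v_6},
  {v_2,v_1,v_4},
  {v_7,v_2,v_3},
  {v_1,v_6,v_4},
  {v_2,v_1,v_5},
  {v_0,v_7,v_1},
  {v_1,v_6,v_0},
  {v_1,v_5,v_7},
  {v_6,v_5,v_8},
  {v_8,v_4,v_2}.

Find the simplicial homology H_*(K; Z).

H_0 ≅ Z,  H_1 ≅ Z ⊕ Z/2Z,  H_2 = 0.

Take the total order v_0 < v_1 < v_2 < v_3 < v_4 < v_5 < v_6 < v_7 < v_8 on the vertex set. Then K (dimension 2) consists of the simplices:

  0-simplices (9): [v_0], [v_1], [v_2], [v_3], [v_4], [v_5], [v_6], [v_7], [v_8]
  1-simplices (27): (27 of them)
  2-simplices (18): (18 of them)

giving chain groups C_0 ≅ Z^9, C_1 ≅ Z^27, C_2 ≅ Z^18.

Boundary ∂_1: C_1 → C_0 is given by ∂[p,q] = [q] − [p]. For instance
  ∂[v_2,v_3] = [v_3] − [v_2].
As a 9×27 matrix over Z this has rank 8, with invariant factors (1,1,1,1,1,1,1,1).

∂_2: C_2 → C_1 sends each 2-simplex [p,q,r] to [q,r] − [p,r] + [p,q]. For instance
  ∂[v_0,v_6,v_8] = [v_6,v_8] − [v_0,v_8] + [v_0,v_6],
  ∂[v_1,v_5,v_7] = [v_5,v_7] − [v_1,v_7] + [v_1,v_5].
The 27×18 boundary matrix has rank 18 and Smith normal form diag(1,1,1,1,1,1,1,1,1,1,1,1,1,1,1,1,1,2).

Reading off H_k = ker ∂_k / im ∂_{k+1}:

  H_0: rank C_0 − rank ∂_1 = 9 − 8 = 1, and the invariant factors of ∂_1 are all 1, so H_0 = Z.
  H_1: rank ker ∂_1 − rank ∂_2 = (27 − 8) − 18 = 1, and ∂_2 has invariant factor 2 > 1, so H_1 = Z ⊕ Z/2Z.
  H_2: rank ker ∂_2 − rank ∂_3 = (18 − 18) − 0 = 0, and there is no ∂_3, so H_2 = 0.

(K is a triangulation of the Klein bottle.)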